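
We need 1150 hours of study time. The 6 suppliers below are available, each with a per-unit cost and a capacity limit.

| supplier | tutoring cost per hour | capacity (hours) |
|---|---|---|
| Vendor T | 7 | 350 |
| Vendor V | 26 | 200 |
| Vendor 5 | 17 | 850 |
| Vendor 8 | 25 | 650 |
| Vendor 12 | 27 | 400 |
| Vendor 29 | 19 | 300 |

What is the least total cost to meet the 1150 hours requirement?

Use suppliers in increasing cost order.
Vendor T at 7: take all 350 hours → 800 still needed.
Vendor 5 at 17: take 800 of its 850 → requirement met.
Vendor 29, Vendor 8, Vendor V, Vendor 12: unused.
Cost = 350×7 + 800×17 = 16050.

16050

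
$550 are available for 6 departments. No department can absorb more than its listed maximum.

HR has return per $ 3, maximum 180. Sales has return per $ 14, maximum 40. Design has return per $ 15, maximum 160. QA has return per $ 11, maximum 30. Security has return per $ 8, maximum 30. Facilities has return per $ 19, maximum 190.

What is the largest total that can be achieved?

Highest return per $ first: Facilities 19 > Design 15 > Sales 14 > QA 11 > Security 8 > HR 3.
Facilities takes 190 to reach its cap of 190 — 360 left.
Design takes 160 to reach its cap of 160 — 200 left.
Sales: +40 to 40 (cap) — 160 left.
QA takes 30 to reach its cap of 30 — 130 left.
Security takes 30 to reach its cap of 30 — 100 left.
Only 100 left; HR takes them to reach 100.
Total = 3×100 + 14×40 + 15×160 + 11×30 + 8×30 + 19×190 = 7440.

7440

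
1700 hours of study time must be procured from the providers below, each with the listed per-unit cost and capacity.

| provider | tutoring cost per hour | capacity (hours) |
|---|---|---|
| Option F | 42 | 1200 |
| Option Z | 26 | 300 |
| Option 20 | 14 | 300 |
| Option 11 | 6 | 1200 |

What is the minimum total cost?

Fill from the cheapest provider first.
Option 11 (6): use full 1200 ; 500 hours to go.
Take 300 from Option 20 at 14 ; need 200 more.
Option Z (26): take the remaining 200 ; done.
Option F: unused.
Cost = 1200×6 + 300×14 + 200×26 = 16600.

16600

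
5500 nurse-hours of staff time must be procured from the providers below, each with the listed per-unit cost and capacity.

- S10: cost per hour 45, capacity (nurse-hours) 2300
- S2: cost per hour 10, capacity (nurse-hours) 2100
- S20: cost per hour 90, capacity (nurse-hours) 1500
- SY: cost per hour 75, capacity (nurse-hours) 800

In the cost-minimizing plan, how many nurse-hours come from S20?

300

Fill from the cheapest provider first.
S2 (10): use full 2100 — 3400 nurse-hours to go.
Take 2300 from S10 at 45 — need 1100 more.
SY at 75: take all 800 nurse-hours — 300 still needed.
Take 300 from S20 at 90 to finish.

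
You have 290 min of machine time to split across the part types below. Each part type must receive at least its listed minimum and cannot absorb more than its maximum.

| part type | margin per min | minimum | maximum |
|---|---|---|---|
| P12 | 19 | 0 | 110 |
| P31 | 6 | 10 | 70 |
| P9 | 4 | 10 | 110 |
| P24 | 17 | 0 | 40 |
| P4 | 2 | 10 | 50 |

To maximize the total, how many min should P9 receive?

Meeting every minimum uses 0+10+10+0+10 = 30 min, leaving 260.
Rank by margin per min: P12 19 > P24 17 > P31 6 > P9 4 > P4 2.
P12 takes 110 more to reach its cap of 110 — 150 left.
P24: +40 to 40 (cap) — 110 left.
P31: +60 to 70 (cap) — 50 left.
P9 has room for 100 more but only 50 remain, so it gets 60.

60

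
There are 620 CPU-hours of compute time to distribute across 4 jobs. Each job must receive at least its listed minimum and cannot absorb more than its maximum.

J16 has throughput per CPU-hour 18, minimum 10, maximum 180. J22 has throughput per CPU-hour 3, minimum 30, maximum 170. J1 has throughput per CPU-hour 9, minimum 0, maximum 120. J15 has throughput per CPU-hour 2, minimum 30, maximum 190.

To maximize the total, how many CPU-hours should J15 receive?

Meeting every minimum uses 10+30+0+30 = 70 CPU-hours, leaving 550.
Order the jobs by throughput per CPU-hour: J16 18 > J1 9 > J22 3 > J15 2.
J16: +170 to 180 (cap) → 380 left.
Give J1 120 more to hit its cap of 120 → 260 left.
J22 takes 140 more to reach its cap of 170 → 120 left.
J15 has room for 160 more but only 120 remain, so it gets 150.

150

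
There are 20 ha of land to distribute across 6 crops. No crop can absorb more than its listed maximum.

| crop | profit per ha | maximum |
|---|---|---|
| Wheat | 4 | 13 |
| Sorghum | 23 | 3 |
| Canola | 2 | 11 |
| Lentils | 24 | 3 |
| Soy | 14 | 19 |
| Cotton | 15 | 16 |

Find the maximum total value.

351

Order the crops by profit per ha: Lentils 24 > Sorghum 23 > Cotton 15 > Soy 14 > Wheat 4 > Canola 2.
Lentils takes 3 to reach its cap of 3 → 17 left.
Give Sorghum 3 to hit its cap of 3 → 14 left.
Cotton: +14 (room for 16) → 14. Pool exhausted.
Total = 23×3 + 24×3 + 15×14 = 351.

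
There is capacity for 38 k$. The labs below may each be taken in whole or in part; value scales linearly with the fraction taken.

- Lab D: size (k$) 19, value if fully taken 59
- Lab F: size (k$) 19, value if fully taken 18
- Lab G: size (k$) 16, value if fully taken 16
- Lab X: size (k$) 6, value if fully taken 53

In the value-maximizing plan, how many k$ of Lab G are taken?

Sort by value density: Lab X 53/6≈8.83, Lab D 59/19≈3.11, Lab G 16/16≈1, Lab F 18/19≈0.947.
All 6 k$ of Lab X fit (value 53) — 32 remain.
All 19 k$ of Lab D fit (value 59) — 13 remain.
Only 13 k$ remain; take 13/16 of Lab G for value 16×13/16 = 13.

13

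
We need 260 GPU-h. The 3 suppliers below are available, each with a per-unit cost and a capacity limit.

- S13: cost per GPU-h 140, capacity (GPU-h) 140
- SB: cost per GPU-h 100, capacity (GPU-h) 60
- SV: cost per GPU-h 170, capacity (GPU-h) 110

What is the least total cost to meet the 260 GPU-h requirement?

Cheapest first:
Take 60 from SB at 100 → need 200 more.
S13 (140): use full 140 → 60 GPU-h to go.
Take 60 from SV at 170 to finish.
Cost = 60×100 + 140×140 + 60×170 = 35800.

35800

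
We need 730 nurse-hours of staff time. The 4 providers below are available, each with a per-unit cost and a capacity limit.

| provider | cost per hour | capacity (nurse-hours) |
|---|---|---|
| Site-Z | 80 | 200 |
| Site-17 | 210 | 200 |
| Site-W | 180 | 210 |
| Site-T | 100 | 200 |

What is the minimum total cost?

Use providers in increasing cost order.
Site-Z (80): use full 200 — 530 nurse-hours to go.
Site-T (100): use full 200 — 330 nurse-hours to go.
Site-W at 180: take all 210 nurse-hours — 120 still needed.
Take 120 from Site-17 at 210 to finish.
Cost = 200×80 + 200×100 + 210×180 + 120×210 = 99000.

99000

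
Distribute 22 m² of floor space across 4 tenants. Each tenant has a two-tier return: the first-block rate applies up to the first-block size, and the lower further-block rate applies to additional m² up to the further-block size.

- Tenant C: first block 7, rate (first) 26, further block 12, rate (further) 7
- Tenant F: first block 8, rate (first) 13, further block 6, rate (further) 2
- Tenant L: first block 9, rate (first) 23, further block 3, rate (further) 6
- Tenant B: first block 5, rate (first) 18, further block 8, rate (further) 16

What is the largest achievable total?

495

Rank every tier by rate: Tenant C/T1 26 > Tenant L/T1 23 > Tenant B/T1 18 > Tenant B/T2 16 > Tenant F/T1 13 > Tenant C/T2 7 > Tenant L/T2 6 > Tenant F/T2 2.
Tenant C T1 at 26: fill all 7 → 15 left.
Tenant L T1 at 23: fill all 9 → 6 left.
Fill Tenant B T1 block (5 at 18) → 1 left.
Tenant B T2 at 16: only 1 left, fill 1.
Total = 26×7 + 23×9 + 18×5 + 16×1 = 495.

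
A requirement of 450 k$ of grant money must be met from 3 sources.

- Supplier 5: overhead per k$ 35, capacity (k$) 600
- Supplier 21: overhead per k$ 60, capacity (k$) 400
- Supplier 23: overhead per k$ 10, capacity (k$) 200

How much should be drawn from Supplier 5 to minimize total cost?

250

Fill from the cheapest source first.
Supplier 23 at 10: take all 200 k$ → 250 still needed.
Supplier 5 (35): take the remaining 250 → done.
Supplier 21: unused.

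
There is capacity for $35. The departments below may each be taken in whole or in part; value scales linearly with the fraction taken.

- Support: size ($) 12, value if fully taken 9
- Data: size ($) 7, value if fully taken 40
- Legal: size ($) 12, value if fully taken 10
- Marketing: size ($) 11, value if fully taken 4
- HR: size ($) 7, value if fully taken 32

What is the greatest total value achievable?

Sort by value density: Data 40/7≈5.71, HR 32/7≈4.57, Legal 10/12≈0.833, Support 9/12≈0.75, Marketing 4/11≈0.364.
All 7 $ of Data fit (value 40) — 28 remain.
All 7 $ of HR fit (value 32) — 21 remain.
All 12 $ of Legal fit (value 10) — 9 remain.
Fill the last 9 $ with part of Support: 9/12 of it earns 6.75.
Total value = 88.75.

88.75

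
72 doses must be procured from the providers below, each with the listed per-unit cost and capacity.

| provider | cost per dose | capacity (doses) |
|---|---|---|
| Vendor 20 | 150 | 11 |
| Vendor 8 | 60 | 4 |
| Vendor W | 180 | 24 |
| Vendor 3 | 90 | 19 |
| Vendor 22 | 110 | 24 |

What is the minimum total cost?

8760

Use providers in increasing cost order.
Take 4 from Vendor 8 at 60 → need 68 more.
Take 19 from Vendor 3 at 90 → need 49 more.
Take 24 from Vendor 22 at 110 → need 25 more.
Take 11 from Vendor 20 at 150 → need 14 more.
Vendor W at 180: take 14 of its 24 → requirement met.
Cost = 4×60 + 19×90 + 24×110 + 11×150 + 14×180 = 8760.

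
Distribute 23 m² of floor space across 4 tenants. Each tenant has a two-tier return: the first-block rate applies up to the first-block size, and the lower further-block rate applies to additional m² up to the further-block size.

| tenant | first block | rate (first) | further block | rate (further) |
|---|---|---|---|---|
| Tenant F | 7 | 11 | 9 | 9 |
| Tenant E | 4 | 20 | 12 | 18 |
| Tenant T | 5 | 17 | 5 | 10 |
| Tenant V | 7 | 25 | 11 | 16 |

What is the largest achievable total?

471

Order all 8 blocks by rate: Tenant V/tier1 25 > Tenant E/tier1 20 > Tenant E/tier2 18 > Tenant T/tier1 17 > Tenant V/tier2 16 > Tenant F/tier1 11 > Tenant T/tier2 10 > Tenant F/tier2 9.
Tenant V/tier1 (25): +7 → 16 left.
Fill Tenant E tier1 block (4 at 20) → 12 left.
Fill Tenant E tier2 block (12 at 18) → 0 left.
Total = 25×7 + 20×4 + 18×12 = 471.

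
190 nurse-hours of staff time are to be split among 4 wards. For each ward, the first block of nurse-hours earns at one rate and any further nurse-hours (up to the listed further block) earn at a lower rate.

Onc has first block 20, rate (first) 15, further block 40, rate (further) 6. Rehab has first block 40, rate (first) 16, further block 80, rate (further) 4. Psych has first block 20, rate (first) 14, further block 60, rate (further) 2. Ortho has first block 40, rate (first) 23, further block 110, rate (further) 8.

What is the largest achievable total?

Rank every tier by rate: Ortho/first 23 > Rehab/first 16 > Onc/first 15 > Psych/first 14 > Ortho/second 8 > Onc/second 6 > Rehab/second 4 > Psych/second 2.
Fill Ortho first block (40 at 23) — 150 left.
Rehab first at 16: fill all 40 — 110 left.
Onc/first (15): +20 — 90 left.
Fill Psych first block (20 at 14) — 70 left.
70 remain; put them into Ortho second at 8.
Total = 23×40 + 16×40 + 15×20 + 14×20 + 8×70 = 2700.

2700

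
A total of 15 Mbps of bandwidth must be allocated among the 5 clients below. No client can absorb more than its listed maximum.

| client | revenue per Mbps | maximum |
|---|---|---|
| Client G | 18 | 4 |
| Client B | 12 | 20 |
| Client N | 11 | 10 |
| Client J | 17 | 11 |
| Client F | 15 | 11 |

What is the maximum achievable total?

Highest revenue per Mbps first: Client G 18 > Client J 17 > Client F 15 > Client B 12 > Client N 11.
Client G takes 4 to reach its cap of 4 — 11 left.
Give Client J 11 to hit its cap of 11 — 0 left.
Total = 18×4 + 17×11 = 259.

259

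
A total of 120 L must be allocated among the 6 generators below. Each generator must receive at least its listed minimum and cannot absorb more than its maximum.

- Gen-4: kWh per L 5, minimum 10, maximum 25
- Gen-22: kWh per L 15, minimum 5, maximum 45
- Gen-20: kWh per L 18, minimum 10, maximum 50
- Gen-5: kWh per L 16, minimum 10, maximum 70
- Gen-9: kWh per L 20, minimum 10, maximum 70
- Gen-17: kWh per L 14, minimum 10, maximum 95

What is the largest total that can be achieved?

Meeting every minimum uses 10+5+10+10+10+10 = 55 L, leaving 65.
Rank by kWh per L: Gen-9 20 > Gen-20 18 > Gen-5 16 > Gen-22 15 > Gen-17 14 > Gen-4 5.
Give Gen-9 60 more to hit its cap of 70 → 5 left.
Gen-20 has room for 40 more but only 5 remain, so it gets 15.
Total = 5×10 + 15×5 + 18×15 + 16×10 + 20×70 + 14×10 = 2095.

2095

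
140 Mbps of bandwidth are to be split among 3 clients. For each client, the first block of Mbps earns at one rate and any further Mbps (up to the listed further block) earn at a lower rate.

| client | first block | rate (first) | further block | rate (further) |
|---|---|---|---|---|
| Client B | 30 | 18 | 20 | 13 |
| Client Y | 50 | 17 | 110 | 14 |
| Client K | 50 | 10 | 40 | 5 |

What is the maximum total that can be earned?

2230

Rank every tier by rate: Client B/first 18 > Client Y/first 17 > Client Y/second 14 > Client B/second 13 > Client K/first 10 > Client K/second 5.
Fill Client B first block (30 at 18) ; 110 left.
Client Y/first (17): +50 ; 60 left.
Client Y second at 14: only 60 left, fill 60.
Total = 18×30 + 17×50 + 14×60 = 2230.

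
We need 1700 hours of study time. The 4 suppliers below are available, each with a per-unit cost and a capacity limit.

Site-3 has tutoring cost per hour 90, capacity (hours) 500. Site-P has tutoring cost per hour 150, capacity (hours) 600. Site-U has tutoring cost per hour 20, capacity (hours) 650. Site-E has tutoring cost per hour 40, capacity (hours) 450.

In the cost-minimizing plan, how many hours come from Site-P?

Fill from the cheapest supplier first.
Site-U (20): use full 650 → 1050 hours to go.
Take 450 from Site-E at 40 → need 600 more.
Site-3 (90): use full 500 → 100 hours to go.
Site-P (150): take the remaining 100 → done.

100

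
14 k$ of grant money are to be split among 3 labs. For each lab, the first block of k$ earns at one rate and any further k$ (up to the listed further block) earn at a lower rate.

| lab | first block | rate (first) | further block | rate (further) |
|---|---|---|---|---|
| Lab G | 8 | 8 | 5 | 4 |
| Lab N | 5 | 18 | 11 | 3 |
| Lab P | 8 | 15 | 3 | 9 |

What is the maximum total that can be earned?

Treat each block as its own option and order by rate: Lab N/tier1 18 > Lab P/tier1 15 > Lab P/tier2 9 > Lab G/tier1 8 > Lab G/tier2 4 > Lab N/tier2 3.
Lab N/tier1 (18): +5 — 9 left.
Lab P/tier1 (15): +8 — 1 left.
1 remain; put them into Lab P tier2 at 9.
Total = 18×5 + 15×8 + 9×1 = 219.

219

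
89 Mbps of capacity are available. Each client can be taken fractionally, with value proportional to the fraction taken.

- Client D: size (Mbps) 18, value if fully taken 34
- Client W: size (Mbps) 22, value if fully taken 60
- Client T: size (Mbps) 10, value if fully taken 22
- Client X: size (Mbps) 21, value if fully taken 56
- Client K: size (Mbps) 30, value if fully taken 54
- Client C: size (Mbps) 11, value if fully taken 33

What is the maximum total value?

217.6

Best value per unit of size first: Client C 33/11≈3, Client W 60/22≈2.73, Client X 56/21≈2.67, Client T 22/10≈2.2, Client D 34/18≈1.89, Client K 54/30≈1.8.
Take all of Client C (11 Mbps, value 33) — 78 Mbps left.
Client W: take in full, 22 Mbps for value 60 — 56 left.
Take all of Client X (21 Mbps, value 56) — 35 Mbps left.
All 10 Mbps of Client T fit (value 22) — 25 remain.
Take all of Client D (18 Mbps, value 34) — 7 Mbps left.
Fill the last 7 Mbps with part of Client K: 7/30 of it earns 12.6.
Total value = 217.6.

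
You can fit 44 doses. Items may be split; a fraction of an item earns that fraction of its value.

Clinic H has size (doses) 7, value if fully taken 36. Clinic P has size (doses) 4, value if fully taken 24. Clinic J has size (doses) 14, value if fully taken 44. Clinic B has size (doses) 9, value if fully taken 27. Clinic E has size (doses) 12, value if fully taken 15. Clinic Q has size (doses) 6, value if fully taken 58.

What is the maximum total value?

194

Rank by value-to-size ratio: Clinic Q 58/6≈9.67, Clinic P 24/4≈6, Clinic H 36/7≈5.14, Clinic J 44/14≈3.14, Clinic B 27/9≈3, Clinic E 15/12≈1.25.
All 6 doses of Clinic Q fit (value 58) — 38 remain.
Take all of Clinic P (4 doses, value 24) — 34 doses left.
Clinic H: take in full, 7 doses for value 36 — 27 left.
Clinic J: take in full, 14 doses for value 44 — 13 left.
All 9 doses of Clinic B fit (value 27) — 4 remain.
Fill the last 4 doses with part of Clinic E: 4/12 of it earns 5.
Total value = 194.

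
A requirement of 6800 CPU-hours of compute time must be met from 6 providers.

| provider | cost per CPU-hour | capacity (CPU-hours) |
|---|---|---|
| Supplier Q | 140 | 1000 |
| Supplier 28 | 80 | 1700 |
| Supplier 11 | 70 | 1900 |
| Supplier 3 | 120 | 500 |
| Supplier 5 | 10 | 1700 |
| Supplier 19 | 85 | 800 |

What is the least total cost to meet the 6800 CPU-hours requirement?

Cheapest first:
Supplier 5 at 10: take all 1700 CPU-hours — 5100 still needed.
Supplier 11 at 70: take all 1900 CPU-hours — 3200 still needed.
Supplier 28 at 80: take all 1700 CPU-hours — 1500 still needed.
Supplier 19 (85): use full 800 — 700 CPU-hours to go.
Take 500 from Supplier 3 at 120 — need 200 more.
Supplier Q at 140: take 200 of its 1000 — requirement met.
Cost = 1700×10 + 1900×70 + 1700×80 + 800×85 + 500×120 + 200×140 = 442000.

442000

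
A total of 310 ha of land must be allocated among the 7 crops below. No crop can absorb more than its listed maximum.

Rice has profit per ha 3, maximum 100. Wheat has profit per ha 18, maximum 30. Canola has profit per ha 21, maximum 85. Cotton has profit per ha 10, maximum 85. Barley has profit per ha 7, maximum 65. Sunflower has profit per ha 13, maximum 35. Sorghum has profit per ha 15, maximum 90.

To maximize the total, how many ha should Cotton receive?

70

Order the crops by profit per ha: Canola 21 > Wheat 18 > Sorghum 15 > Sunflower 13 > Cotton 10 > Barley 7 > Rice 3.
Canola: +85 to 85 (cap) ; 225 left.
Wheat takes 30 to reach its cap of 30 ; 195 left.
Sorghum: +90 to 90 (cap) ; 105 left.
Give Sunflower 35 to hit its cap of 35 ; 70 left.
Only 70 left; Cotton takes them to reach 70.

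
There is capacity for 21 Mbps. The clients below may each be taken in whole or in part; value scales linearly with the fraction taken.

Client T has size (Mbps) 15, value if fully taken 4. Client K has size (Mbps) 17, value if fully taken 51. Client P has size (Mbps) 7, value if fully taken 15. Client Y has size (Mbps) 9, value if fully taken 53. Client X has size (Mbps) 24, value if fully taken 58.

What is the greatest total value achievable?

Sort by value density: Client Y 53/9≈5.89, Client K 51/17≈3, Client X 58/24≈2.42, Client P 15/7≈2.14, Client T 4/15≈0.267.
Take all of Client Y (9 Mbps, value 53) → 12 Mbps left.
12 Mbps left: a 12/17 share of Client K gives 51×12/17 = 36.
Total value = 89.

89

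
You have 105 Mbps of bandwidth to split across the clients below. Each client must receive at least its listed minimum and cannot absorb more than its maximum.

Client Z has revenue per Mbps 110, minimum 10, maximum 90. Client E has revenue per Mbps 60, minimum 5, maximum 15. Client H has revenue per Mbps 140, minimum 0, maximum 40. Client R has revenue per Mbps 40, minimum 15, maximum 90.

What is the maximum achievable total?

Meeting every minimum uses 10+5+0+15 = 30 Mbps, leaving 75.
Highest revenue per Mbps first: Client H 140 > Client Z 110 > Client E 60 > Client R 40.
Client H: +40 to 40 (cap) — 35 left.
Client Z has room for 80 more but only 35 remain, so it gets 45.
Total = 110×45 + 60×5 + 140×40 + 40×15 = 11450.

11450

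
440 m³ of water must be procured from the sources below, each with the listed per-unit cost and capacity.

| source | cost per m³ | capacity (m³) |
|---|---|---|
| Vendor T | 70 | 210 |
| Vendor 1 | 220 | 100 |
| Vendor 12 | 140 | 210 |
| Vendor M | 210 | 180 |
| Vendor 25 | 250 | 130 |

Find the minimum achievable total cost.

48300

Cheapest first:
Take 210 from Vendor T at 70 — need 230 more.
Vendor 12 (140): use full 210 — 20 m³ to go.
Vendor M at 210: take 20 of its 180 — requirement met.
Vendor 1, Vendor 25: unused.
Cost = 210×70 + 210×140 + 20×210 = 48300.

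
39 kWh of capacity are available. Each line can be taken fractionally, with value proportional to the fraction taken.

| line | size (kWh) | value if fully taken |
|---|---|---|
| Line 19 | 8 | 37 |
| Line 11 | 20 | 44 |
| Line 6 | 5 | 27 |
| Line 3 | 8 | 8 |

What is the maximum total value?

Rank by value-to-size ratio: Line 6 27/5≈5.4, Line 19 37/8≈4.62, Line 11 44/20≈2.2, Line 3 8/8≈1.
Take all of Line 6 (5 kWh, value 27) — 34 kWh left.
All 8 kWh of Line 19 fit (value 37) — 26 remain.
All 20 kWh of Line 11 fit (value 44) — 6 remain.
6 kWh left: a 6/8 share of Line 3 gives 8×6/8 = 6.
Total value = 114.

114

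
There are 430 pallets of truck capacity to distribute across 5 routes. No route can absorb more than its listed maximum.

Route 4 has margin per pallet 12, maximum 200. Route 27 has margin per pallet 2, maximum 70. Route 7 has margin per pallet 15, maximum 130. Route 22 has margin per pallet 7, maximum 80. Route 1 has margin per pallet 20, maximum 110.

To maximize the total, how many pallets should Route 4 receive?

190

Order the routes by margin per pallet: Route 1 20 > Route 7 15 > Route 4 12 > Route 22 7 > Route 27 2.
Give Route 1 110 to hit its cap of 110 — 320 left.
Give Route 7 130 to hit its cap of 130 — 190 left.
Only 190 left; Route 4 takes them to reach 190.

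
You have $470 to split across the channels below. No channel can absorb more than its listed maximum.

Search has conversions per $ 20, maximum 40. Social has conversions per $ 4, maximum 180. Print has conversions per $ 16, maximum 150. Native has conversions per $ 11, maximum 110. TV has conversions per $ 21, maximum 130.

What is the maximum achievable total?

7300

Rank by conversions per $: TV 21 > Search 20 > Print 16 > Native 11 > Social 4.
TV takes 130 to reach its cap of 130 → 340 left.
Search takes 40 to reach its cap of 40 → 300 left.
Print: +150 to 150 (cap) → 150 left.
Native: +110 to 110 (cap) → 40 left.
Only 40 left; Social takes them to reach 40.
Total = 20×40 + 4×40 + 16×150 + 11×110 + 21×130 = 7300.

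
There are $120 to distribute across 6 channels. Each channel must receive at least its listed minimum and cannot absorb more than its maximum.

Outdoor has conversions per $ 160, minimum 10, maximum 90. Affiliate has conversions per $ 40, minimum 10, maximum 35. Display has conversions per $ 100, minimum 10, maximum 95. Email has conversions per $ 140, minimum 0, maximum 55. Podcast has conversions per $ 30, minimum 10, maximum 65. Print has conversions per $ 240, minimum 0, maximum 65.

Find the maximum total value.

21300

Meeting every minimum uses 10+10+10+0+10+0 = 40 $, leaving 80.
Rank by conversions per $: Print 240 > Outdoor 160 > Email 140 > Display 100 > Affiliate 40 > Podcast 30.
Give Print 65 more to hit its cap of 65 → 15 left.
Only 15 left; Outdoor takes them to reach 25.
Total = 160×25 + 40×10 + 100×10 + 30×10 + 240×65 = 21300.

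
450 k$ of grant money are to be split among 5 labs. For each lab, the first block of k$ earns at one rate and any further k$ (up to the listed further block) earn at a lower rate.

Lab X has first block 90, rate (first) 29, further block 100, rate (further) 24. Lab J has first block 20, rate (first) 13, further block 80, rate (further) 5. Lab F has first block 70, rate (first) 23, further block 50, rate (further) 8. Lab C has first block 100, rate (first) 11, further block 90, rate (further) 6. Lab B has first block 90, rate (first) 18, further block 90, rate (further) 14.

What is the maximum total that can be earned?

9630

Treat each block as its own option and order by rate: Lab X/T1 29 > Lab X/T2 24 > Lab F/T1 23 > Lab B/T1 18 > Lab B/T2 14 > Lab J/T1 13 > Lab C/T1 11 > Lab F/T2 8 > Lab C/T2 6 > Lab J/T2 5.
Lab X T1 at 29: fill all 90 → 360 left.
Lab X T2 at 24: fill all 100 → 260 left.
Lab F/T1 (23): +70 → 190 left.
Lab B/T1 (18): +90 → 100 left.
Fill Lab B T2 block (90 at 14) → 10 left.
Lab J/T1: +10 of 20 at 13; pool empty.
Total = 29×90 + 24×100 + 23×70 + 18×90 + 14×90 + 13×10 = 9630.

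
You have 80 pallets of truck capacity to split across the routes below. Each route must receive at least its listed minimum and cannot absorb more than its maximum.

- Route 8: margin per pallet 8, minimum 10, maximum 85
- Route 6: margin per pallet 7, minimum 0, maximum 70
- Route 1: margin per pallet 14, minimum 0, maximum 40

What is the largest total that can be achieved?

Meeting every minimum uses 10+0+0 = 10 pallets, leaving 70.
Rank by margin per pallet: Route 1 14 > Route 8 8 > Route 6 7.
Route 1: +40 to 40 (cap) ; 30 left.
Only 30 left; Route 8 takes them to reach 40.
Total = 8×40 + 14×40 = 880.

880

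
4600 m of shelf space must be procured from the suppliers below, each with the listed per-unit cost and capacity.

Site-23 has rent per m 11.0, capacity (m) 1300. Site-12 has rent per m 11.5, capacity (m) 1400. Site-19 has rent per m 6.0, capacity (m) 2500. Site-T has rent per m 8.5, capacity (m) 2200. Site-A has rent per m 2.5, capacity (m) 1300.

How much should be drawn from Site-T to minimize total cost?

Use suppliers in increasing cost order.
Site-A at 2.5: take all 1300 m → 3300 still needed.
Site-19 (6.0): use full 2500 → 800 m to go.
Take 800 from Site-T at 8.5 to finish.
Site-23, Site-12: unused.

800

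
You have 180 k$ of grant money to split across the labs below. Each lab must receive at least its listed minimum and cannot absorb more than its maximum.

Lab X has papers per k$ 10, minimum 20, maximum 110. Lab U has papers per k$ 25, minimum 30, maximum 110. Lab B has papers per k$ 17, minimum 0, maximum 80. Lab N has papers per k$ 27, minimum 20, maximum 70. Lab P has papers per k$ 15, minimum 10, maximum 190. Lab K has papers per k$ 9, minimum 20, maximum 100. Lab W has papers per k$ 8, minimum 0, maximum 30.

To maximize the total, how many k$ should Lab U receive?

60

Meeting every minimum uses 20+30+0+20+10+20+0 = 100 k$, leaving 80.
Highest papers per k$ first: Lab N 27 > Lab U 25 > Lab B 17 > Lab P 15 > Lab X 10 > Lab K 9 > Lab W 8.
Give Lab N 50 more to hit its cap of 70 → 30 left.
Lab U has room for 80 more but only 30 remain, so it gets 60.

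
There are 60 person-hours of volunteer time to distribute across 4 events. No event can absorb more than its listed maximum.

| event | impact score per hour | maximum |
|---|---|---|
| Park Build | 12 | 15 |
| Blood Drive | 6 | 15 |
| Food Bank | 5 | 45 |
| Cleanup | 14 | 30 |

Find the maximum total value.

Order the events by impact score per hour: Cleanup 14 > Park Build 12 > Blood Drive 6 > Food Bank 5.
Give Cleanup 30 to hit its cap of 30 — 30 left.
Park Build: +15 to 15 (cap) — 15 left.
Blood Drive: +15 to 15 (cap) — 0 left.
Total = 12×15 + 6×15 + 14×30 = 690.

690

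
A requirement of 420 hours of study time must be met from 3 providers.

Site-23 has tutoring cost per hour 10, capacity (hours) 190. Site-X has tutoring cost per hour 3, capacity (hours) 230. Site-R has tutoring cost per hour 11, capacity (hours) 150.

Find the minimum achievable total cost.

2590

Use providers in increasing cost order.
Site-X (3): use full 230 ; 190 hours to go.
Site-23 at 10: take all 190 hours ; 0 still needed.
Site-R: unused.
Cost = 230×3 + 190×10 = 2590.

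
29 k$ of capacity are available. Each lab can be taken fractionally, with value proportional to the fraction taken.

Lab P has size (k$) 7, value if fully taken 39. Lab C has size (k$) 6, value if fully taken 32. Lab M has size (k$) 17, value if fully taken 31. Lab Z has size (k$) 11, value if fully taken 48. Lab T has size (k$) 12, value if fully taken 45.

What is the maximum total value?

137.75

Best value per unit of size first: Lab P 39/7≈5.57, Lab C 32/6≈5.33, Lab Z 48/11≈4.36, Lab T 45/12≈3.75, Lab M 31/17≈1.82.
All 7 k$ of Lab P fit (value 39) → 22 remain.
Lab C: take in full, 6 k$ for value 32 → 16 left.
Take all of Lab Z (11 k$, value 48) → 5 k$ left.
Fill the last 5 k$ with part of Lab T: 5/12 of it earns 18.75.
Total value = 137.75.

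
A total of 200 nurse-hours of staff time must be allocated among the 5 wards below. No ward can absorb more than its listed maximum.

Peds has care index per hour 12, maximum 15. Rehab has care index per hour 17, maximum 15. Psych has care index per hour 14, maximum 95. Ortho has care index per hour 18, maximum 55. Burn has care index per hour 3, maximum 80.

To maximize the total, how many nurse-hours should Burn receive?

20

Order the wards by care index per hour: Ortho 18 > Rehab 17 > Psych 14 > Peds 12 > Burn 3.
Give Ortho 55 to hit its cap of 55 → 145 left.
Rehab takes 15 to reach its cap of 15 → 130 left.
Psych takes 95 to reach its cap of 95 → 35 left.
Give Peds 15 to hit its cap of 15 → 20 left.
Burn has room for 80 but only 20 remain, so it gets 20.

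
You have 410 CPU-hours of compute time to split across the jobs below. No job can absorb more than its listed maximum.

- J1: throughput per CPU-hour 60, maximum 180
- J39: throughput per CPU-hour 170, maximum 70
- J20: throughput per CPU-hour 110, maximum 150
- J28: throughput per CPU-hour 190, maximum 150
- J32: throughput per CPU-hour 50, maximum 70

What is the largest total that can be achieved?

59300

Rank by throughput per CPU-hour: J28 190 > J39 170 > J20 110 > J1 60 > J32 50.
J28: +150 to 150 (cap) ; 260 left.
Give J39 70 to hit its cap of 70 ; 190 left.
Give J20 150 to hit its cap of 150 ; 40 left.
J1 has room for 180 but only 40 remain, so it gets 40.
Total = 60×40 + 170×70 + 110×150 + 190×150 = 59300.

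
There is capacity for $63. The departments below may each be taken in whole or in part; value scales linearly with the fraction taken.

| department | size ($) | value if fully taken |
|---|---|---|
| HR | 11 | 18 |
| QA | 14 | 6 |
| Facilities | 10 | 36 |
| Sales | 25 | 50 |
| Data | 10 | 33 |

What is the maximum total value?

140

Rank by value-to-size ratio: Facilities 36/10≈3.6, Data 33/10≈3.3, Sales 50/25≈2, HR 18/11≈1.64, QA 6/14≈0.429.
Facilities: take in full, 10 $ for value 36 → 53 left.
Data: take in full, 10 $ for value 33 → 43 left.
All 25 $ of Sales fit (value 50) → 18 remain.
All 11 $ of HR fit (value 18) → 7 remain.
Fill the last 7 $ with part of QA: 7/14 of it earns 3.
Total value = 140.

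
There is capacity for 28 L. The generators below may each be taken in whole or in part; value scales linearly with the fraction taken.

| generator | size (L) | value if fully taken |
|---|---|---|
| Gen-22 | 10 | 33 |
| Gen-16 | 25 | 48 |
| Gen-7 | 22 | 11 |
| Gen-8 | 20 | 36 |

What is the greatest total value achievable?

Rank by value-to-size ratio: Gen-22 33/10≈3.3, Gen-16 48/25≈1.92, Gen-8 36/20≈1.8, Gen-7 11/22≈0.5.
Take all of Gen-22 (10 L, value 33) ; 18 L left.
18 L left: a 18/25 share of Gen-16 gives 48×18/25 = 34.56.
Total value = 67.56.

67.56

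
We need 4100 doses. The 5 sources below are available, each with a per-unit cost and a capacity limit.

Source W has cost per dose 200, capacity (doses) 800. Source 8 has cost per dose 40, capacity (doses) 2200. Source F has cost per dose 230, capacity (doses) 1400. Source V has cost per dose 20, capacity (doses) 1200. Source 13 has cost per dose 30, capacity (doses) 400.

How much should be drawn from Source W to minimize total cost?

300

Cheapest first:
Source V at 20: take all 1200 doses → 2900 still needed.
Source 13 at 30: take all 400 doses → 2500 still needed.
Source 8 at 40: take all 2200 doses → 300 still needed.
Source W (200): take the remaining 300 → done.
Source F: unused.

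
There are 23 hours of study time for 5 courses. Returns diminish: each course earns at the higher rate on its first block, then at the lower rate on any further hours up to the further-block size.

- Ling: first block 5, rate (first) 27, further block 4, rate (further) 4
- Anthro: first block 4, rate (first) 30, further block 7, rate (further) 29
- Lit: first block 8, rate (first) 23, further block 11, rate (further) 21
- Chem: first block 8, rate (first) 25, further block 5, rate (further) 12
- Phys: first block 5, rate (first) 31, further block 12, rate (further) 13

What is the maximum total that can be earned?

663

Treat each block as its own option and order by rate: Phys/tier1 31 > Anthro/tier1 30 > Anthro/tier2 29 > Ling/tier1 27 > Chem/tier1 25 > Lit/tier1 23 > Lit/tier2 21 > Phys/tier2 13 > Chem/tier2 12 > Ling/tier2 4.
Phys tier1 at 31: fill all 5 ; 18 left.
Anthro tier1 at 30: fill all 4 ; 14 left.
Anthro/tier2 (29): +7 ; 7 left.
Ling tier1 at 27: fill all 5 ; 2 left.
2 remain; put them into Chem tier1 at 25.
Total = 31×5 + 30×4 + 29×7 + 27×5 + 25×2 = 663.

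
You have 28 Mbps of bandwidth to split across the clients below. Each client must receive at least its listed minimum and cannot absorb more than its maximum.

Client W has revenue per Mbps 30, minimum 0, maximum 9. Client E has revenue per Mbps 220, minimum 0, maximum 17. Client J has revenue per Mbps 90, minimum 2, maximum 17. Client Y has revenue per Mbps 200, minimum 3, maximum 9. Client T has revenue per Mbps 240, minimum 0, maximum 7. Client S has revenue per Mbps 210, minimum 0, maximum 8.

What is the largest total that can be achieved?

5980

Meeting every minimum uses 0+0+2+3+0+0 = 5 Mbps, leaving 23.
Order the clients by revenue per Mbps: Client T 240 > Client E 220 > Client S 210 > Client Y 200 > Client J 90 > Client W 30.
Client T takes 7 more to reach its cap of 7 → 16 left.
Client E: +16 (room for 17) → 16. Pool exhausted.
Total = 220×16 + 90×2 + 200×3 + 240×7 = 5980.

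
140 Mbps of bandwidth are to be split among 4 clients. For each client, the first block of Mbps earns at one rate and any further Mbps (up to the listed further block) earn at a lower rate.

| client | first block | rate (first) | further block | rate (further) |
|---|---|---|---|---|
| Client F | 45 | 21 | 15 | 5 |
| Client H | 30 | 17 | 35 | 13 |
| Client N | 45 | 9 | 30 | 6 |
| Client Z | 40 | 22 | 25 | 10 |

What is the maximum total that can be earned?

Rank every tier by rate: Client Z/first 22 > Client F/first 21 > Client H/first 17 > Client H/second 13 > Client Z/second 10 > Client N/first 9 > Client N/second 6 > Client F/second 5.
Fill Client Z first block (40 at 22) ; 100 left.
Client F/first (21): +45 ; 55 left.
Fill Client H first block (30 at 17) ; 25 left.
Client H second at 13: only 25 left, fill 25.
Total = 22×40 + 21×45 + 17×30 + 13×25 = 2660.

2660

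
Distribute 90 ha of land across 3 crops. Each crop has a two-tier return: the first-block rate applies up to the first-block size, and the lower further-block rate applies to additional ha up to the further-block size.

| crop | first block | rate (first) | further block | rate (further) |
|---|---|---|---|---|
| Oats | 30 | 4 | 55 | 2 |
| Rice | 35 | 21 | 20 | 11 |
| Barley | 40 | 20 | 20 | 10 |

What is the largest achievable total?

Order all 6 blocks by rate: Rice/T1 21 > Barley/T1 20 > Rice/T2 11 > Barley/T2 10 > Oats/T1 4 > Oats/T2 2.
Rice/T1 (21): +35 → 55 left.
Barley T1 at 20: fill all 40 → 15 left.
Rice T2 at 11: only 15 left, fill 15.
Total = 21×35 + 20×40 + 11×15 = 1700.

1700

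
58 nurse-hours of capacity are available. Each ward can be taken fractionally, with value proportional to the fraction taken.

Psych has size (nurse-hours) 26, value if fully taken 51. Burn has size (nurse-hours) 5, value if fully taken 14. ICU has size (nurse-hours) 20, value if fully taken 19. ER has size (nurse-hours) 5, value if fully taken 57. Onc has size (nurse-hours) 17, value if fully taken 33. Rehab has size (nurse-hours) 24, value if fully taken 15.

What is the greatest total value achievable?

Sort by value density: ER 57/5≈11.4, Burn 14/5≈2.8, Psych 51/26≈1.96, Onc 33/17≈1.94, ICU 19/20≈0.95, Rehab 15/24≈0.625.
ER: take in full, 5 nurse-hours for value 57 → 53 left.
Burn: take in full, 5 nurse-hours for value 14 → 48 left.
Take all of Psych (26 nurse-hours, value 51) → 22 nurse-hours left.
Take all of Onc (17 nurse-hours, value 33) → 5 nurse-hours left.
Fill the last 5 nurse-hours with part of ICU: 5/20 of it earns 4.75.
Total value = 159.75.

159.75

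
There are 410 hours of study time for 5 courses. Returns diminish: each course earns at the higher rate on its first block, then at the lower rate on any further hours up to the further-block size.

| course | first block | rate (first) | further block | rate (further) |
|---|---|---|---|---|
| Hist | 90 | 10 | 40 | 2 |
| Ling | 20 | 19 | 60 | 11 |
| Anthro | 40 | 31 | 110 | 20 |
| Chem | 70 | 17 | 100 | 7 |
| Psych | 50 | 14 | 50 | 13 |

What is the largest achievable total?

Order all 10 blocks by rate: Anthro/first 31 > Anthro/second 20 > Ling/first 19 > Chem/first 17 > Psych/first 14 > Psych/second 13 > Ling/second 11 > Hist/first 10 > Chem/second 7 > Hist/second 2.
Anthro/first (31): +40 — 370 left.
Anthro/second (20): +110 — 260 left.
Fill Ling first block (20 at 19) — 240 left.
Chem/first (17): +70 — 170 left.
Fill Psych first block (50 at 14) — 120 left.
Fill Psych second block (50 at 13) — 70 left.
Fill Ling second block (60 at 11) — 10 left.
10 remain; put them into Hist first at 10.
Total = 31×40 + 20×110 + 19×20 + 17×70 + 14×50 + 13×50 + 11×60 + 10×10 = 7120.

7120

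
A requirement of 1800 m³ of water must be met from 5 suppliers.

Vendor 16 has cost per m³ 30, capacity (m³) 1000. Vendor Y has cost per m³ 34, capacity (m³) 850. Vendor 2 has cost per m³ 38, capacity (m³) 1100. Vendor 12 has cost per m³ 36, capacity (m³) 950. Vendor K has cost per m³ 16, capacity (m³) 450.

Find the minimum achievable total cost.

Fill from the cheapest supplier first.
Vendor K at 16: take all 450 m³ → 1350 still needed.
Vendor 16 at 30: take all 1000 m³ → 350 still needed.
Take 350 from Vendor Y at 34 to finish.
Vendor 12, Vendor 2: unused.
Cost = 450×16 + 1000×30 + 350×34 = 49100.

49100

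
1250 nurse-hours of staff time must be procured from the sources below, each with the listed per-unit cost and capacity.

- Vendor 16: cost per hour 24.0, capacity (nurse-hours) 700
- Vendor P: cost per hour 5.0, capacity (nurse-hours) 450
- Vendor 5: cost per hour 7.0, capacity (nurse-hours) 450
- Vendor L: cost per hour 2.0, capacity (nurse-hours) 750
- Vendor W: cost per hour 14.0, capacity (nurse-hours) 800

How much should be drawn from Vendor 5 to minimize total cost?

Use sources in increasing cost order.
Vendor L at 2.0: take all 750 nurse-hours ; 500 still needed.
Vendor P at 5.0: take all 450 nurse-hours ; 50 still needed.
Take 50 from Vendor 5 at 7.0 to finish.
Vendor W, Vendor 16: unused.

50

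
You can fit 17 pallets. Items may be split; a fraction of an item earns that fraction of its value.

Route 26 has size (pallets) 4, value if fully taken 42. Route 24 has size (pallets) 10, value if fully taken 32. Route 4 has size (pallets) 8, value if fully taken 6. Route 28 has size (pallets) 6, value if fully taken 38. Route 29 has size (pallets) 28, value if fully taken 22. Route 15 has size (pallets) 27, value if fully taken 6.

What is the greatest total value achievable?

102.4

Best value per unit of size first: Route 26 42/4≈10.5, Route 28 38/6≈6.33, Route 24 32/10≈3.2, Route 29 22/28≈0.786, Route 4 6/8≈0.75, Route 15 6/27≈0.222.
Route 26: take in full, 4 pallets for value 42 — 13 left.
Route 28: take in full, 6 pallets for value 38 — 7 left.
Fill the last 7 pallets with part of Route 24: 7/10 of it earns 22.4.
Total value = 102.4.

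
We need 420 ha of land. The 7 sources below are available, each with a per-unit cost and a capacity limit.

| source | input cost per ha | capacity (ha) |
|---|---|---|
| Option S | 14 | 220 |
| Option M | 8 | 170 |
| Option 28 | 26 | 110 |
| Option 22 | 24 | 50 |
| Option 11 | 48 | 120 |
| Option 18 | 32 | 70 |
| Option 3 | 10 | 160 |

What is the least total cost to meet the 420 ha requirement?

4220

Cheapest first:
Take 170 from Option M at 8 → need 250 more.
Option 3 (10): use full 160 → 90 ha to go.
Take 90 from Option S at 14 to finish.
Option 22, Option 28, Option 18, Option 11: unused.
Cost = 170×8 + 160×10 + 90×14 = 4220.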